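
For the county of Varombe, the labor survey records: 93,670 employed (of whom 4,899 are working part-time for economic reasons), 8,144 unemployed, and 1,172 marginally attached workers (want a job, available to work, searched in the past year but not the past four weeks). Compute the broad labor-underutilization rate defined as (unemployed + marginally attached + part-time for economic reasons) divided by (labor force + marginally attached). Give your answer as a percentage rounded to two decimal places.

Labor force = 93,670 + 8,144 = 101,814.
Numerator = 8,144 + 1,172 + 4,899 = 14,215.
Denominator = 101,814 + 1,172 = 102,986.
Broad rate = 14,215 / 102,986 = 13.80%.

Broad underutilization rate ≈ 13.80%.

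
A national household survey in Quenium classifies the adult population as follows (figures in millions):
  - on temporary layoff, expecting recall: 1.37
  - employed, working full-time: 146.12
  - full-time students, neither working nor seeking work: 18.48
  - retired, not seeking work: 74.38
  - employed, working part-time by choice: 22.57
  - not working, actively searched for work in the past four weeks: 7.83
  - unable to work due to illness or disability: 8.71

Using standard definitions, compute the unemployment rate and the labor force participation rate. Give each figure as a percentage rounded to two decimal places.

Employed = 146.12 + 22.57 = 168.69 million.
Unemployed = 1.37 + 7.83 = 9.20 million (jobless and actively searching, or on temporary layoff).
Labor force = 168.69 + 9.20 = 177.89 million.
Not in labor force = 18.48 + 74.38 + 8.71 = 101.57 million (those not working and not actively searching are outside the labor force).
Civilian working-age population = 177.89 + 101.57 = 279.46 million.
Unemployment rate = 9.20 / 177.89 = 5.17%.
Labor force participation rate = 177.89 / 279.46 = 63.65%.

Unemployment rate ≈ 5.17%; labor force participation rate ≈ 63.65%.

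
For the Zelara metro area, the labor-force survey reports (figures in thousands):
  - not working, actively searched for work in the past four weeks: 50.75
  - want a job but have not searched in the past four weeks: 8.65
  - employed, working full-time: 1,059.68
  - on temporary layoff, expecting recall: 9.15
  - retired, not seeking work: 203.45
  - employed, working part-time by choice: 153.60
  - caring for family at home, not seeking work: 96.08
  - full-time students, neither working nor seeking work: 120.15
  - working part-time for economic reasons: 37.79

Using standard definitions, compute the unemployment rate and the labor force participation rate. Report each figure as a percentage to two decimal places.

Employed = 1,059.68 + 153.60 + 37.79 = 1,251.07 thousand (anyone who worked, including part-time for economic reasons, counts as employed).
Unemployed = 50.75 + 9.15 = 59.90 thousand (jobless and actively searching, or on temporary layoff).
Labor force = 1,251.07 + 59.90 = 1,310.97 thousand.
Not in labor force = 8.65 + 203.45 + 96.08 + 120.15 = 428.33 thousand (those not working and not actively searching are outside the labor force — including those who want a job but have given up searching).
Civilian working-age population = 1,310.97 + 428.33 = 1,739.30 thousand.
Unemployment rate = 59.90 / 1,310.97 = 4.57%.
Labor force participation rate = 1,310.97 / 1,739.30 = 75.37%.

Unemployment rate ≈ 4.57%; labor force participation rate ≈ 75.37%.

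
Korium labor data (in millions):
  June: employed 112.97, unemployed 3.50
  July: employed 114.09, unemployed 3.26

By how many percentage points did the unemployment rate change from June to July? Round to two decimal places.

The unemployment rate changed by −0.23 percentage points.

June: labor force = 112.97 + 3.50 = 116.47; u = 3.50/116.47 = 3.01%.
July: labor force = 114.09 + 3.26 = 117.35; u = 3.26/117.35 = 2.78%.
Change = 2.78% − 3.01% = −0.23 pp.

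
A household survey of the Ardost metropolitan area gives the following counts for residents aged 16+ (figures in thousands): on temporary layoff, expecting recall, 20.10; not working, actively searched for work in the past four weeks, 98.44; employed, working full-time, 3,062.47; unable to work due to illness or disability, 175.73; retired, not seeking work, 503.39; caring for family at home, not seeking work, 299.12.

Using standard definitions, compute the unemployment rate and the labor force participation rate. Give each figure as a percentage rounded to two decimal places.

Employed = 3,062.47 thousand.
Unemployed = 20.10 + 98.44 = 118.54 thousand (jobless and actively searching, or on temporary layoff).
Labor force = 3,062.47 + 118.54 = 3,181.01 thousand.
Not in labor force = 175.73 + 503.39 + 299.12 = 978.24 thousand (those not working and not actively searching are outside the labor force).
Civilian working-age population = 3,181.01 + 978.24 = 4,159.25 thousand.
Unemployment rate = 118.54 / 3,181.01 = 3.73%.
Labor force participation rate = 3,181.01 / 4,159.25 = 76.48%.

Unemployment rate ≈ 3.73%; labor force participation rate ≈ 76.48%.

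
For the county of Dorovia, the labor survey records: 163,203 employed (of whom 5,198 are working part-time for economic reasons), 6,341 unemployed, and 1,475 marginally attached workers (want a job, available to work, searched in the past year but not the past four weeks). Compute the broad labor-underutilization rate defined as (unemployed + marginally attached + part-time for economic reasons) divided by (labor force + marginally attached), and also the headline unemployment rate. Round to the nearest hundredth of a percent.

Labor force = 163,203 + 6,341 = 169,544.
Numerator = 6,341 + 1,475 + 5,198 = 13,014.
Denominator = 169,544 + 1,475 = 171,019.
Broad rate = 13,014 / 171,019 = 7.61%.
Headline unemployment rate = 6,341 / 169,544 = 3.74%.

Broad underutilization rate ≈ 7.61%; headline unemployment rate ≈ 3.74%.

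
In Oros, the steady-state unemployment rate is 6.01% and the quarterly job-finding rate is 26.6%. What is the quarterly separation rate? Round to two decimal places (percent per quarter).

Separation rate ≈ 1.70% per quarter.

From u* = s/(s+f): s = u·f/(1−u).
s = 0.0601 × 26.6 / (1 − 0.0601) = 1.5987 / 0.9399 ≈ 1.70% per quarter.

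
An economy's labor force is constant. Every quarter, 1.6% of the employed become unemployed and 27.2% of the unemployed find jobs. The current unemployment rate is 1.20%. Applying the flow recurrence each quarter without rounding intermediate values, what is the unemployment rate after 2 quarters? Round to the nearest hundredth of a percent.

Unemployment rate after two quarters ≈ 3.35%.

With a fixed labor force, u_{t+1} = u_t + s·(1−u_t) − f·u_t = u_t·(1−s−f) + s.
Here 1−s−f = 0.712 and s = 0.016.
u_1 = 0.012000 × 0.712 + 0.016 = 0.024544.
u_2 = 0.024544 × 0.712 + 0.016 = 0.033475.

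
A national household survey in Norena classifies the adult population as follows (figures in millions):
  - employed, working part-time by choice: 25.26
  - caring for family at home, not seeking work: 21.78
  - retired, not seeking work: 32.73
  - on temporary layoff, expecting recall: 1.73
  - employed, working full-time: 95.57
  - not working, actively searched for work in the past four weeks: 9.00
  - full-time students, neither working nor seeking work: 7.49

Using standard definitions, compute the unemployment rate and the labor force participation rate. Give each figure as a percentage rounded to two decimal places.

Unemployment rate ≈ 8.16%; labor force participation rate ≈ 67.97%.

Employed = 25.26 + 95.57 = 120.83 million.
Unemployed = 1.73 + 9.00 = 10.73 million (jobless and actively searching, or on temporary layoff).
Labor force = 120.83 + 10.73 = 131.56 million.
Not in labor force = 21.78 + 32.73 + 7.49 = 62.00 million (those not working and not actively searching are outside the labor force).
Civilian working-age population = 131.56 + 62.00 = 193.56 million.
Unemployment rate = 10.73 / 131.56 = 8.16%.
Labor force participation rate = 131.56 / 193.56 = 67.97%.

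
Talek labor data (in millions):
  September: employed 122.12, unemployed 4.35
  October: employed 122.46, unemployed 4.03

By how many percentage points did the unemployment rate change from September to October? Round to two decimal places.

The unemployment rate changed by −0.25 percentage points.

September: labor force = 122.12 + 4.35 = 126.47; u = 4.35/126.47 = 3.44%.
October: labor force = 122.46 + 4.03 = 126.49; u = 4.03/126.49 = 3.19%.
Change = 3.19% − 3.44% = −0.25 pp.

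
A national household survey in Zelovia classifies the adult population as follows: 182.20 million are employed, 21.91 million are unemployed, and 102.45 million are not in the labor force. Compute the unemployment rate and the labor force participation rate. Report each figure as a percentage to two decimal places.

Unemployment rate ≈ 10.73%; labor force participation rate ≈ 66.58%.

Labor force = employed + unemployed = 182.20 + 21.91 = 204.11 million.
Working-age population = 204.11 + 102.45 = 306.56 million.
Unemployment rate = 21.91 / 204.11 = 10.73%.
Labor force participation rate = 204.11 / 306.56 = 66.58%.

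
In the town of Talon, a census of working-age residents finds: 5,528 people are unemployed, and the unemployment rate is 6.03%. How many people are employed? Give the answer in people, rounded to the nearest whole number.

Labor force = U / u = 5,528 / 0.0603 ≈ 91,675.
Employed = labor force − unemployed = 91,675 − 5,528 = 86,147.

About 86,147 are employed.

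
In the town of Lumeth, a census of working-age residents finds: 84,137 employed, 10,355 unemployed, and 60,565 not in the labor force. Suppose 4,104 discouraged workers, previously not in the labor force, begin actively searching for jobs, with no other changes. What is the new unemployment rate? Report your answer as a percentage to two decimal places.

Initially, labor force = 84,137 + 10,355 = 94,492, so u = 10,355/94,492 = 10.96%.
After the change, unemployed and labor force both rise by 4,104 → E = 84,137, U = 14,459, labor force = 98,596.
New unemployment rate = 14,459 / 98,596 = 14.66%.

New unemployment rate ≈ 14.66%.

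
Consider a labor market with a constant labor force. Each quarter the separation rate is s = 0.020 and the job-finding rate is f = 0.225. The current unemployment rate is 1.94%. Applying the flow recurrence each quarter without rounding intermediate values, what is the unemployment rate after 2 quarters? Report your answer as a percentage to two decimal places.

Unemployment rate after two quarters ≈ 4.62%.

With a fixed labor force, u_{t+1} = u_t + s·(1−u_t) − f·u_t = u_t·(1−s−f) + s.
Here 1−s−f = 0.755 and s = 0.020.
u_1 = 0.019400 × 0.755 + 0.020 = 0.034647.
u_2 = 0.034647 × 0.755 + 0.020 = 0.046158.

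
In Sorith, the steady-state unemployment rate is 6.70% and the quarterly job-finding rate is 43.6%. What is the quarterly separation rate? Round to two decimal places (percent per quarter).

From u* = s/(s+f): s = u·f/(1−u).
s = 0.0670 × 43.6 / (1 − 0.0670) = 2.9212 / 0.9330 ≈ 3.13% per quarter.

Separation rate ≈ 3.13% per quarter.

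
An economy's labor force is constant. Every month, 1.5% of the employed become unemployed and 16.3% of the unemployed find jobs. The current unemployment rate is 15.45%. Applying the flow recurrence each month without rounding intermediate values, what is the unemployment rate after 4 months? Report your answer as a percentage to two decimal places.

With a fixed labor force, u_{t+1} = u_t + s·(1−u_t) − f·u_t = u_t·(1−s−f) + s.
Here 1−s−f = 0.822 and s = 0.015.
u_1 = 0.154500 × 0.822 + 0.015 = 0.141999.
u_2 = 0.141999 × 0.822 + 0.015 = 0.131723.
u_3 = 0.131723 × 0.822 + 0.015 = 0.123276.
u_4 = 0.123276 × 0.822 + 0.015 = 0.116333.

Unemployment rate after four months ≈ 11.63%.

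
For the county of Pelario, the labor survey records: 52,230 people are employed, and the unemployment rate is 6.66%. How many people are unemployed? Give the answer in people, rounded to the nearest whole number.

Let U be the number unemployed. The labor force is E + U, and U/(E+U) = 0.0666.
So U = 0.0666 × 52,230 / (1 − 0.0666) = 3478.52 / 0.9334 ≈ 3,727.

About 3,727 are unemployed.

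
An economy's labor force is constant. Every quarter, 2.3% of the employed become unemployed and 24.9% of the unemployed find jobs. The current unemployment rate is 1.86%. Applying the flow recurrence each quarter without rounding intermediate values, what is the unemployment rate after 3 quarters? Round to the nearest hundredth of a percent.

With a fixed labor force, u_{t+1} = u_t + s·(1−u_t) − f·u_t = u_t·(1−s−f) + s.
Here 1−s−f = 0.728 and s = 0.023.
u_1 = 0.018600 × 0.728 + 0.023 = 0.036541.
u_2 = 0.036541 × 0.728 + 0.023 = 0.049602.
u_3 = 0.049602 × 0.728 + 0.023 = 0.059110.

Unemployment rate after three quarters ≈ 5.91%.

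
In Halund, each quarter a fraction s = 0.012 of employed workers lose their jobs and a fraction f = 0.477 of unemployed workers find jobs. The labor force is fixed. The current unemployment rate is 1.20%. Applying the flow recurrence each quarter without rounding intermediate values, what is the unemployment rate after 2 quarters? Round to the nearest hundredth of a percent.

With a fixed labor force, u_{t+1} = u_t + s·(1−u_t) − f·u_t = u_t·(1−s−f) + s.
Here 1−s−f = 0.511 and s = 0.012.
u_1 = 0.012000 × 0.511 + 0.012 = 0.018132.
u_2 = 0.018132 × 0.511 + 0.012 = 0.021265.

Unemployment rate after two quarters ≈ 2.13%.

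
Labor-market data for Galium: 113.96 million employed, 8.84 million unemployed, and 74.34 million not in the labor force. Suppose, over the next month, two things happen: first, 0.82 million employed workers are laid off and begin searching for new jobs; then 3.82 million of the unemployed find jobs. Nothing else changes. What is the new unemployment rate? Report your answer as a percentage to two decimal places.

Initially, labor force = 113.96 + 8.84 = 122.80 million, so u = 8.84/122.80 = 7.20%.
After the first change, employed falls and unemployed rises by 0.82; labor force unchanged → E = 113.14, U = 9.66, labor force = 122.80 million.
After the second change, unemployed falls and employed rises by 3.82; labor force unchanged → E = 116.96, U = 5.84, labor force = 122.80 million.
New unemployment rate = 5.84 / 122.80 = 4.76%.

New unemployment rate ≈ 4.76%.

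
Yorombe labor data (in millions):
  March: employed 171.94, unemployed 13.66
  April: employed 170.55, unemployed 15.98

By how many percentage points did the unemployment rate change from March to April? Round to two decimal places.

The unemployment rate changed by +1.21 percentage points.

March: labor force = 171.94 + 13.66 = 185.60; u = 13.66/185.60 = 7.36%.
April: labor force = 170.55 + 15.98 = 186.53; u = 15.98/186.53 = 8.57%.
Change = 8.57% − 7.36% = +1.21 pp.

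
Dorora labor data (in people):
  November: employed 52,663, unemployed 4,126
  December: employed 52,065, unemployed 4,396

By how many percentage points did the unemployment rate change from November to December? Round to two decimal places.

November: labor force = 52,663 + 4,126 = 56,789; u = 4,126/56,789 = 7.27%.
December: labor force = 52,065 + 4,396 = 56,461; u = 4,396/56,461 = 7.79%.
Change = 7.79% − 7.27% = +0.52 pp.

The unemployment rate changed by +0.52 percentage points.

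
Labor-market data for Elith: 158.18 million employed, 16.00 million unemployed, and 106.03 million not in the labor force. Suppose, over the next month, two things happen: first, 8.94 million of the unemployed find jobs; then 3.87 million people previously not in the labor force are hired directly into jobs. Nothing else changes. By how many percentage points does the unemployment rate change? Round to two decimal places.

The unemployment rate changes by −5.22 percentage points.

Initially, labor force = 158.18 + 16.00 = 174.18 million, so u = 16.00/174.18 = 9.19%.
After the first change, unemployed falls and employed rises by 8.94; labor force unchanged → E = 167.12, U = 7.06, labor force = 174.18 million.
After the second change, employed and labor force both rise by 3.87; unemployed unchanged → E = 170.99, U = 7.06, labor force = 178.05 million.
New unemployment rate = 7.06 / 178.05 = 3.97%.
Change = 3.97% − 9.19% = −5.22 percentage points.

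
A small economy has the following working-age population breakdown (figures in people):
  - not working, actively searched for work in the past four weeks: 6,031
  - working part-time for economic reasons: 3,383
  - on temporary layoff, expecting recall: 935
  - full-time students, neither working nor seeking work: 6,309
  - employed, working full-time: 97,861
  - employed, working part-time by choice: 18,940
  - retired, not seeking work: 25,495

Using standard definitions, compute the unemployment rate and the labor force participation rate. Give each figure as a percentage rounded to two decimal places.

Employed = 3,383 + 97,861 + 18,940 = 120,184 (anyone who worked, including part-time for economic reasons, counts as employed).
Unemployed = 6,031 + 935 = 6,966 (jobless and actively searching, or on temporary layoff).
Labor force = 120,184 + 6,966 = 127,150.
Not in labor force = 6,309 + 25,495 = 31,804 (those not working and not actively searching are outside the labor force).
Civilian working-age population = 127,150 + 31,804 = 158,954.
Unemployment rate = 6,966 / 127,150 = 5.48%.
Labor force participation rate = 127,150 / 158,954 = 79.99%.

Unemployment rate ≈ 5.48%; labor force participation rate ≈ 79.99%.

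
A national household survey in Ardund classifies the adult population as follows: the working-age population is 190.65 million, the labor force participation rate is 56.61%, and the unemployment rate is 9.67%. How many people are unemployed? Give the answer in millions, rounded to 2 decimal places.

About 10.44 million are unemployed.

Labor force = 0.5661 × 190.65 = 107.93 million.
Unemployed = 0.0967 × 107.93 ≈ 10.44 million.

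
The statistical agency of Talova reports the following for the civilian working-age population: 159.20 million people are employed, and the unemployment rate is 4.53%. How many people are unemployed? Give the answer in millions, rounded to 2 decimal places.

Let U be the number unemployed. The labor force is E + U, and U/(E+U) = 0.0453.
So U = 0.0453 × 159.20 / (1 − 0.0453) = 7.2118 / 0.9547 ≈ 7.55 million.

About 7.55 million are unemployed.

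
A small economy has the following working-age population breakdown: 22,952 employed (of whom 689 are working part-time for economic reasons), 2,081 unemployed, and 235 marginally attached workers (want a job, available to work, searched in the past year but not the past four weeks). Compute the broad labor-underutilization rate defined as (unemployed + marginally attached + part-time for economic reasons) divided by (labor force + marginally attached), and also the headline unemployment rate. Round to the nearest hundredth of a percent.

Labor force = 22,952 + 2,081 = 25,033.
Numerator = 2,081 + 235 + 689 = 3,005.
Denominator = 25,033 + 235 = 25,268.
Broad rate = 3,005 / 25,268 = 11.89%.
Headline unemployment rate = 2,081 / 25,033 = 8.31%.

Broad underutilization rate ≈ 11.89%; headline unemployment rate ≈ 8.31%.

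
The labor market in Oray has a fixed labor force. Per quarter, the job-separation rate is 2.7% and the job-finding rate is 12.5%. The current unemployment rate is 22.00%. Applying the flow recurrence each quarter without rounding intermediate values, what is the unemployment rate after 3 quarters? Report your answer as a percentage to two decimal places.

Unemployment rate after three quarters ≈ 20.35%.

With a fixed labor force, u_{t+1} = u_t + s·(1−u_t) − f·u_t = u_t·(1−s−f) + s.
Here 1−s−f = 0.848 and s = 0.027.
u_1 = 0.220000 × 0.848 + 0.027 = 0.213560.
u_2 = 0.213560 × 0.848 + 0.027 = 0.208099.
u_3 = 0.208099 × 0.848 + 0.027 = 0.203468.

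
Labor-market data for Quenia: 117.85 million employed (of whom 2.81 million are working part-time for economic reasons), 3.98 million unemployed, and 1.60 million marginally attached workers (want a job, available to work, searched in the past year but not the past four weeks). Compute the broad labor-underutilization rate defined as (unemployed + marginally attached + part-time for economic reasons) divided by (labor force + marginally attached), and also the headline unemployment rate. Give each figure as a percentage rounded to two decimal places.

Labor force = 117.85 + 3.98 = 121.83 million.
Numerator = 3.98 + 1.60 + 2.81 = 8.39 million.
Denominator = 121.83 + 1.60 = 123.43 million.
Broad rate = 8.39 / 123.43 = 6.80%.
Headline unemployment rate = 3.98 / 121.83 = 3.27%.

Broad underutilization rate ≈ 6.80%; headline unemployment rate ≈ 3.27%.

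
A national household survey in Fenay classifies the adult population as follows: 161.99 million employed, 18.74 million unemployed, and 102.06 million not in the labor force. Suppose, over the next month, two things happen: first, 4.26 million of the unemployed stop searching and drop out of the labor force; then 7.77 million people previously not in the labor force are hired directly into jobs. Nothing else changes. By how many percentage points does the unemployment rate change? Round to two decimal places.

Initially, labor force = 161.99 + 18.74 = 180.73 million, so u = 18.74/180.73 = 10.37%.
After the first change, unemployed and labor force both fall by 4.26 → E = 161.99, U = 14.48, labor force = 176.47 million.
After the second change, employed and labor force both rise by 7.77; unemployed unchanged → E = 169.76, U = 14.48, labor force = 184.24 million.
New unemployment rate = 14.48 / 184.24 = 7.86%.
Change = 7.86% − 10.37% = −2.51 percentage points.

The unemployment rate changes by −2.51 percentage points.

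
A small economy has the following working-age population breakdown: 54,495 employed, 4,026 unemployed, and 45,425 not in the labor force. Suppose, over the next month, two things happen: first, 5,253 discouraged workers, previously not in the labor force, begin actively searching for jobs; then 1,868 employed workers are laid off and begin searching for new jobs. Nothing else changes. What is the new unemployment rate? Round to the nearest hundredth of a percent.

New unemployment rate ≈ 17.48%.

Initially, labor force = 54,495 + 4,026 = 58,521, so u = 4,026/58,521 = 6.88%.
After the first change, unemployed and labor force both rise by 5,253 → E = 54,495, U = 9,279, labor force = 63,774.
After the second change, employed falls and unemployed rises by 1,868; labor force unchanged → E = 52,627, U = 11,147, labor force = 63,774.
New unemployment rate = 11,147 / 63,774 = 17.48%.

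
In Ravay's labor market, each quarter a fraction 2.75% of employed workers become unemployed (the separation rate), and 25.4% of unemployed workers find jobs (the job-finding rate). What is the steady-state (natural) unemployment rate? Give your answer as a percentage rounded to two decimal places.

Steady-state unemployment rate ≈ 9.77%.

At steady state the flows balance: s·E = f·U, so U/(E+U) = s/(s+f).
u* = 2.75 / (2.75 + 25.4) = 2.75 / 28.15 = 9.77%.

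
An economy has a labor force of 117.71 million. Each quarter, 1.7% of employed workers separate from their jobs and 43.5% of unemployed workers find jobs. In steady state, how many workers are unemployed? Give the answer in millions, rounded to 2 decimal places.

About 4.43 million are unemployed in steady state.

Steady-state unemployment rate u* = s/(s+f) = 1.7/(1.7+43.5) = 0.037611.
Unemployed = u* × labor force = 0.037611 × 117.71 ≈ 4.43 million.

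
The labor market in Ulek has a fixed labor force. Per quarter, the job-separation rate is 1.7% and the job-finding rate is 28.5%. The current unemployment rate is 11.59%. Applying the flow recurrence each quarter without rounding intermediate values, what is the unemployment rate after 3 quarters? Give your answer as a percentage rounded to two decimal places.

Unemployment rate after three quarters ≈ 7.66%.

With a fixed labor force, u_{t+1} = u_t + s·(1−u_t) − f·u_t = u_t·(1−s−f) + s.
Here 1−s−f = 0.698 and s = 0.017.
u_1 = 0.115900 × 0.698 + 0.017 = 0.097898.
u_2 = 0.097898 × 0.698 + 0.017 = 0.085333.
u_3 = 0.085333 × 0.698 + 0.017 = 0.076562.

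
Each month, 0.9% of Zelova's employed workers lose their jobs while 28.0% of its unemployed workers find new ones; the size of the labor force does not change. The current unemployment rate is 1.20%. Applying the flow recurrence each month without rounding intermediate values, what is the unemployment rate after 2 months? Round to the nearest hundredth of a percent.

Unemployment rate after two months ≈ 2.15%.

With a fixed labor force, u_{t+1} = u_t + s·(1−u_t) − f·u_t = u_t·(1−s−f) + s.
Here 1−s−f = 0.711 and s = 0.009.
u_1 = 0.012000 × 0.711 + 0.009 = 0.017532.
u_2 = 0.017532 × 0.711 + 0.009 = 0.021465.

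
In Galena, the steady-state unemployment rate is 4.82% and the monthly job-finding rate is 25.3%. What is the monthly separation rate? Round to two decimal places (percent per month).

Separation rate ≈ 1.28% per month.

From u* = s/(s+f): s = u·f/(1−u).
s = 0.0482 × 25.3 / (1 − 0.0482) = 1.2195 / 0.9518 ≈ 1.28% per month.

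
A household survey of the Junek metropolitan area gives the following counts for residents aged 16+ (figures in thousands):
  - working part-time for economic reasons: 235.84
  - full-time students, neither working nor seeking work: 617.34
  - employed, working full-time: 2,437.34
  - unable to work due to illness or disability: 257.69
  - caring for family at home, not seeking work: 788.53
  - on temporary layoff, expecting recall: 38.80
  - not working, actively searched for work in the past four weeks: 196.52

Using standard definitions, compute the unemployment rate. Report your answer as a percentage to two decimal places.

Employed = 235.84 + 2,437.34 = 2,673.18 thousand (anyone who worked, including part-time for economic reasons, counts as employed).
Unemployed = 38.80 + 196.52 = 235.32 thousand (jobless and actively searching, or on temporary layoff).
Labor force = 2,673.18 + 235.32 = 2,908.50 thousand.
Unemployment rate = 235.32 / 2,908.50 = 8.09%.

Unemployment rate ≈ 8.09%.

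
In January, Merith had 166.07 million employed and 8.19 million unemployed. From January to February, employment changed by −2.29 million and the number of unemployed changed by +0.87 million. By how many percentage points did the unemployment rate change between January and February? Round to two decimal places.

January: labor force = 166.07 + 8.19 = 174.26; u = 8.19/174.26 = 4.70%.
February: labor force = 163.78 + 9.06 = 172.84; u = 9.06/172.84 = 5.24%.
Change = 5.24% − 4.70% = +0.54 pp.

The unemployment rate changed by +0.54 percentage points.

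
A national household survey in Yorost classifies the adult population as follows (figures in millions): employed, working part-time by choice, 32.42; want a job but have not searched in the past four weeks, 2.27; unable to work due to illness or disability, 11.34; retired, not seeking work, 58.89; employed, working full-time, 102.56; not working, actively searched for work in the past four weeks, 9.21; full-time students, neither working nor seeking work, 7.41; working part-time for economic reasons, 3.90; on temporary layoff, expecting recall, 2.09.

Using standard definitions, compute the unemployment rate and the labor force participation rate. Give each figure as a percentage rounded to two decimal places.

Unemployment rate ≈ 7.52%; labor force participation rate ≈ 65.27%.

Employed = 32.42 + 102.56 + 3.90 = 138.88 million (anyone who worked, including part-time for economic reasons, counts as employed).
Unemployed = 9.21 + 2.09 = 11.30 million (jobless and actively searching, or on temporary layoff).
Labor force = 138.88 + 11.30 = 150.18 million.
Not in labor force = 2.27 + 11.34 + 58.89 + 7.41 = 79.91 million (those not working and not actively searching are outside the labor force — including those who want a job but have given up searching).
Civilian working-age population = 150.18 + 79.91 = 230.09 million.
Unemployment rate = 11.30 / 150.18 = 7.52%.
Labor force participation rate = 150.18 / 230.09 = 65.27%.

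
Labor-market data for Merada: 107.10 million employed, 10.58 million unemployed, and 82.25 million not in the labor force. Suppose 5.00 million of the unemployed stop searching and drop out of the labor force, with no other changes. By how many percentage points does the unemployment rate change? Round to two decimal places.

The unemployment rate changes by −4.04 percentage points.

Initially, labor force = 107.10 + 10.58 = 117.68 million, so u = 10.58/117.68 = 8.99%.
After the change, unemployed and labor force both fall by 5.00 → E = 107.10, U = 5.58, labor force = 112.68 million.
New unemployment rate = 5.58 / 112.68 = 4.95%.
Change = 4.95% − 8.99% = −4.04 percentage points.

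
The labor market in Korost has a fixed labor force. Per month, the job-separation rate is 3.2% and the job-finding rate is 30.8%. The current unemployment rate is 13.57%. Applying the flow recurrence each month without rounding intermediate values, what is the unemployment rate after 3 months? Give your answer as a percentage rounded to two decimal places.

With a fixed labor force, u_{t+1} = u_t + s·(1−u_t) − f·u_t = u_t·(1−s−f) + s.
Here 1−s−f = 0.660 and s = 0.032.
u_1 = 0.135700 × 0.660 + 0.032 = 0.121562.
u_2 = 0.121562 × 0.660 + 0.032 = 0.112231.
u_3 = 0.112231 × 0.660 + 0.032 = 0.106072.

Unemployment rate after three months ≈ 10.61%.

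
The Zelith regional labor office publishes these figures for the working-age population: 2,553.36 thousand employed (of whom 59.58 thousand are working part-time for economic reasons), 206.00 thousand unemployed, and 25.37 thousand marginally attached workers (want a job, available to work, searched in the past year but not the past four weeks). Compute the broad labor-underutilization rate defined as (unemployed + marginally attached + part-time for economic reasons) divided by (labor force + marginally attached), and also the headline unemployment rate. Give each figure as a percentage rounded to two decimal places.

Broad underutilization rate ≈ 10.45%; headline unemployment rate ≈ 7.47%.

Labor force = 2,553.36 + 206.00 = 2,759.36 thousand.
Numerator = 206.00 + 25.37 + 59.58 = 290.95 thousand.
Denominator = 2,759.36 + 25.37 = 2,784.73 thousand.
Broad rate = 290.95 / 2,784.73 = 10.45%.
Headline unemployment rate = 206.00 / 2,759.36 = 7.47%.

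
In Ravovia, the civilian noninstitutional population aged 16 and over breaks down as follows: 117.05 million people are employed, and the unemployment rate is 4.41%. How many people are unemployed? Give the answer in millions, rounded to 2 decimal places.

Let U be the number unemployed. The labor force is E + U, and U/(E+U) = 0.0441.
So U = 0.0441 × 117.05 / (1 − 0.0441) = 5.1619 / 0.9559 ≈ 5.40 million.

About 5.40 million are unemployed.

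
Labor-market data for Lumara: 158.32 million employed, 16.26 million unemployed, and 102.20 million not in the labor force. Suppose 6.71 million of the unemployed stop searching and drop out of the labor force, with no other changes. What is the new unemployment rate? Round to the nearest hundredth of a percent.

Initially, labor force = 158.32 + 16.26 = 174.58 million, so u = 16.26/174.58 = 9.31%.
After the change, unemployed and labor force both fall by 6.71 → E = 158.32, U = 9.55, labor force = 167.87 million.
New unemployment rate = 9.55 / 167.87 = 5.69%.

New unemployment rate ≈ 5.69%.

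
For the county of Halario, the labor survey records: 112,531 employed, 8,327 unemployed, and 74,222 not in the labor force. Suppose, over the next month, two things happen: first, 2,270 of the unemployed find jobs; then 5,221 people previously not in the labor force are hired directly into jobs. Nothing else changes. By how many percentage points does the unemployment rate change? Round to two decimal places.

The unemployment rate changes by −2.09 percentage points.

Initially, labor force = 112,531 + 8,327 = 120,858, so u = 8,327/120,858 = 6.89%.
After the first change, unemployed falls and employed rises by 2,270; labor force unchanged → E = 114,801, U = 6,057, labor force = 120,858.
After the second change, employed and labor force both rise by 5,221; unemployed unchanged → E = 120,022, U = 6,057, labor force = 126,079.
New unemployment rate = 6,057 / 126,079 = 4.80%.
Change = 4.80% − 6.89% = −2.09 percentage points.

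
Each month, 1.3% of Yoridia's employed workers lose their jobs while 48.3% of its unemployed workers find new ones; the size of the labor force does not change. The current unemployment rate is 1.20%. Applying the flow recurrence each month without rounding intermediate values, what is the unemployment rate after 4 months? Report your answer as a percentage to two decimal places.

Unemployment rate after four months ≈ 2.53%.

With a fixed labor force, u_{t+1} = u_t + s·(1−u_t) − f·u_t = u_t·(1−s−f) + s.
Here 1−s−f = 0.504 and s = 0.013.
u_1 = 0.012000 × 0.504 + 0.013 = 0.019048.
u_2 = 0.019048 × 0.504 + 0.013 = 0.022600.
u_3 = 0.022600 × 0.504 + 0.013 = 0.024390.
u_4 = 0.024390 × 0.504 + 0.013 = 0.025293.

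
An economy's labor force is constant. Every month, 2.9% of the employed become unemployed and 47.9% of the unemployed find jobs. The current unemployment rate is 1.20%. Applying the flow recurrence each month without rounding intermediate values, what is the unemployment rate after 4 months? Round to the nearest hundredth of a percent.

Unemployment rate after four months ≈ 5.44%.

With a fixed labor force, u_{t+1} = u_t + s·(1−u_t) − f·u_t = u_t·(1−s−f) + s.
Here 1−s−f = 0.492 and s = 0.029.
u_1 = 0.012000 × 0.492 + 0.029 = 0.034904.
u_2 = 0.034904 × 0.492 + 0.029 = 0.046173.
u_3 = 0.046173 × 0.492 + 0.029 = 0.051717.
u_4 = 0.051717 × 0.492 + 0.029 = 0.054445.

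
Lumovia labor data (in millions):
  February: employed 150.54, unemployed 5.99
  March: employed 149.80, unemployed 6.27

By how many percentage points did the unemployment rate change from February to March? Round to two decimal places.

The unemployment rate changed by +0.19 percentage points.

February: labor force = 150.54 + 5.99 = 156.53; u = 5.99/156.53 = 3.83%.
March: labor force = 149.80 + 6.27 = 156.07; u = 6.27/156.07 = 4.02%.
Change = 4.02% − 3.83% = +0.19 pp.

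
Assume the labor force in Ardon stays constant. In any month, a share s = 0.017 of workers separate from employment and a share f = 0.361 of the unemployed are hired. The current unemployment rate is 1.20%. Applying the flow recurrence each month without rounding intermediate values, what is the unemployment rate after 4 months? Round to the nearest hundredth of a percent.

Unemployment rate after four months ≈ 4.00%.

With a fixed labor force, u_{t+1} = u_t + s·(1−u_t) − f·u_t = u_t·(1−s−f) + s.
Here 1−s−f = 0.622 and s = 0.017.
u_1 = 0.012000 × 0.622 + 0.017 = 0.024464.
u_2 = 0.024464 × 0.622 + 0.017 = 0.032217.
u_3 = 0.032217 × 0.622 + 0.017 = 0.037039.
u_4 = 0.037039 × 0.622 + 0.017 = 0.040038.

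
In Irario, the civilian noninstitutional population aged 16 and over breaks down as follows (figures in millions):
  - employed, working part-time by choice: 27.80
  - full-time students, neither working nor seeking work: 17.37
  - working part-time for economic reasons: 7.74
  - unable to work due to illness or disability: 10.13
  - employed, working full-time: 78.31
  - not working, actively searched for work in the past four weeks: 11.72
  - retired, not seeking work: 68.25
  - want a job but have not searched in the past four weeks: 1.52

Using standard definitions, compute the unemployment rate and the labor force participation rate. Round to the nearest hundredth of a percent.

Unemployment rate ≈ 9.33%; labor force participation rate ≈ 56.35%.

Employed = 27.80 + 7.74 + 78.31 = 113.85 million (anyone who worked, including part-time for economic reasons, counts as employed).
Unemployed = 11.72 million.
Labor force = 113.85 + 11.72 = 125.57 million.
Not in labor force = 17.37 + 10.13 + 68.25 + 1.52 = 97.27 million (those not working and not actively searching are outside the labor force — including those who want a job but have given up searching).
Civilian working-age population = 125.57 + 97.27 = 222.84 million.
Unemployment rate = 11.72 / 125.57 = 9.33%.
Labor force participation rate = 125.57 / 222.84 = 56.35%.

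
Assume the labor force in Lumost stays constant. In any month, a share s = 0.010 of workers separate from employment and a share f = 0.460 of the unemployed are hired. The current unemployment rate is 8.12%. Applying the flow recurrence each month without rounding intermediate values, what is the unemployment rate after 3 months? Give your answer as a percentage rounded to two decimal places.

Unemployment rate after three months ≈ 3.02%.

With a fixed labor force, u_{t+1} = u_t + s·(1−u_t) − f·u_t = u_t·(1−s−f) + s.
Here 1−s−f = 0.530 and s = 0.010.
u_1 = 0.081200 × 0.530 + 0.010 = 0.053036.
u_2 = 0.053036 × 0.530 + 0.010 = 0.038109.
u_3 = 0.038109 × 0.530 + 0.010 = 0.030198.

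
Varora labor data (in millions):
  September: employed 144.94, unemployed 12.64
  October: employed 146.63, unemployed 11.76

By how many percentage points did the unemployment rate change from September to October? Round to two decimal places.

September: labor force = 144.94 + 12.64 = 157.58; u = 12.64/157.58 = 8.02%.
October: labor force = 146.63 + 11.76 = 158.39; u = 11.76/158.39 = 7.42%.
Change = 7.42% − 8.02% = −0.60 pp.

The unemployment rate changed by −0.60 percentage points.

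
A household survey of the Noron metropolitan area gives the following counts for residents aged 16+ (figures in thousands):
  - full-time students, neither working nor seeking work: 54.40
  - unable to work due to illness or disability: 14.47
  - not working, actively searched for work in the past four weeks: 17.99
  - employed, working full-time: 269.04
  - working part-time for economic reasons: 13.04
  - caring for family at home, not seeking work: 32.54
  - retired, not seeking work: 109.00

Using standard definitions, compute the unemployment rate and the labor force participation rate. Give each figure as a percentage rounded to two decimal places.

Unemployment rate ≈ 6.00%; labor force participation rate ≈ 58.78%.

Employed = 269.04 + 13.04 = 282.08 thousand (anyone who worked, including part-time for economic reasons, counts as employed).
Unemployed = 17.99 thousand.
Labor force = 282.08 + 17.99 = 300.07 thousand.
Not in labor force = 54.40 + 14.47 + 32.54 + 109.00 = 210.41 thousand (those not working and not actively searching are outside the labor force).
Civilian working-age population = 300.07 + 210.41 = 510.48 thousand.
Unemployment rate = 17.99 / 300.07 = 6.00%.
Labor force participation rate = 300.07 / 510.48 = 58.78%.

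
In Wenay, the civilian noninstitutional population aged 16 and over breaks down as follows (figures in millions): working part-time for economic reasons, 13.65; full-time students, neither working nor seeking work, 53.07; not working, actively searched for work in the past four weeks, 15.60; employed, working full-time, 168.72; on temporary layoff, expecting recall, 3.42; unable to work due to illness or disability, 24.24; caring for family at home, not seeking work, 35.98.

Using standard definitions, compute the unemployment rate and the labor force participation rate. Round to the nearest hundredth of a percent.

Employed = 13.65 + 168.72 = 182.37 million (anyone who worked, including part-time for economic reasons, counts as employed).
Unemployed = 15.60 + 3.42 = 19.02 million (jobless and actively searching, or on temporary layoff).
Labor force = 182.37 + 19.02 = 201.39 million.
Not in labor force = 53.07 + 24.24 + 35.98 = 113.29 million (those not working and not actively searching are outside the labor force).
Civilian working-age population = 201.39 + 113.29 = 314.68 million.
Unemployment rate = 19.02 / 201.39 = 9.44%.
Labor force participation rate = 201.39 / 314.68 = 64.00%.

Unemployment rate ≈ 9.44%; labor force participation rate ≈ 64.00%.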